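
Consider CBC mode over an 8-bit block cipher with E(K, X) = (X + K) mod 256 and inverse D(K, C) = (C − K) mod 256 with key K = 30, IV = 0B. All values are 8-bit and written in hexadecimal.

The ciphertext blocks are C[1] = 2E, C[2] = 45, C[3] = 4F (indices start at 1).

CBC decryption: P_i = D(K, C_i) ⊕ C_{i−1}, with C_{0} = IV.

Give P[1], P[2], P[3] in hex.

P[1]: D(K, 2E) = FE; FE ⊕ 0B = F5.
P[2]: D(K, 45) = 15; 15 ⊕ 2E = 3B.
P[3]: D(K, 4F) = 1F; 1F ⊕ 45 = 5A.

P[1] = F5, P[2] = 3B, P[3] = 5A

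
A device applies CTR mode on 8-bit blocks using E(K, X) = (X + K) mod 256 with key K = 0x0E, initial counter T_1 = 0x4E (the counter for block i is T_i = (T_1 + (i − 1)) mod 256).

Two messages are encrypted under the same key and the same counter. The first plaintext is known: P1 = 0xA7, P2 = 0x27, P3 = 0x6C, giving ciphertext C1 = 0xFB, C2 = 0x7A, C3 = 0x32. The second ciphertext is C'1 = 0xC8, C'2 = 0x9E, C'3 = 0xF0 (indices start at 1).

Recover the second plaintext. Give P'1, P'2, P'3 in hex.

P'1 = 0x94, P'2 = 0xC3, P'3 = 0xAE

In CTR with a reused counter, both messages share the same keystream S_i, so C_i ⊕ C'_i = P_i ⊕ P'_i and thus P'_i = P_i ⊕ C_i ⊕ C'_i.
P'1: 0xA7 ⊕ 0xFB ⊕ 0xC8 = 0x94.
P'2: 0x27 ⊕ 0x7A ⊕ 0x9E = 0xC3.
P'3: 0x6C ⊕ 0x32 ⊕ 0xF0 = 0xAE.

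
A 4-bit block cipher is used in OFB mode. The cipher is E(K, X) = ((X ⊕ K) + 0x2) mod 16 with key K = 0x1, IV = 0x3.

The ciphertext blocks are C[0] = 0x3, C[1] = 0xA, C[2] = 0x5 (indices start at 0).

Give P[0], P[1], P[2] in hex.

P[0] = 0x7, P[1] = 0xD, P[2] = 0xD

OFB decryption: S_i = E(K, S_{i−1}) with S_{−1} = IV; P_i = C_i ⊕ S_i.
P[0]: S = E(K, 0x3) = 0x4; 0x3 ⊕ 0x4 = 0x7.
P[1]: S = E(K, 0x4) = 0x7; 0xA ⊕ 0x7 = 0xD.
P[2]: S = E(K, 0x7) = 0x8; 0x5 ⊕ 0x8 = 0xD.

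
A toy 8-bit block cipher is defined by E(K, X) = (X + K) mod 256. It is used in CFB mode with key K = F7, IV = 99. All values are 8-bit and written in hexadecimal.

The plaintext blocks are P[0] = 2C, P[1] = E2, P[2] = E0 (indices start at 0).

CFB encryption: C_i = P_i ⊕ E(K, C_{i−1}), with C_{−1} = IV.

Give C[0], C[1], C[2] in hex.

C[0]: E(K, 99) = 90; 2C ⊕ 90 = BC.
C[1]: E(K, BC) = B3; E2 ⊕ B3 = 51.
C[2]: E(K, 51) = 48; E0 ⊕ 48 = A8.

C[0] = BC, C[1] = 51, C[2] = A8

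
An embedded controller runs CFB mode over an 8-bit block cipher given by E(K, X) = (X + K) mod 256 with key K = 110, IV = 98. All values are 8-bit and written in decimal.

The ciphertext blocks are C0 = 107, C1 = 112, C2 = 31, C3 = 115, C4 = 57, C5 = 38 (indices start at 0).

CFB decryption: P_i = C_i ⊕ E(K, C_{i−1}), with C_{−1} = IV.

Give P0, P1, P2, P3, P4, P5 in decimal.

P0: E(K, 98) = 208; 107 ⊕ 208 = 187.
P1: E(K, 107) = 217; 112 ⊕ 217 = 169.
P2: E(K, 112) = 222; 31 ⊕ 222 = 193.
P3: E(K, 31) = 141; 115 ⊕ 141 = 254.
P4: E(K, 115) = 225; 57 ⊕ 225 = 216.
P5: E(K, 57) = 167; 38 ⊕ 167 = 129.

P0 = 187, P1 = 169, P2 = 193, P3 = 254, P4 = 216, P5 = 129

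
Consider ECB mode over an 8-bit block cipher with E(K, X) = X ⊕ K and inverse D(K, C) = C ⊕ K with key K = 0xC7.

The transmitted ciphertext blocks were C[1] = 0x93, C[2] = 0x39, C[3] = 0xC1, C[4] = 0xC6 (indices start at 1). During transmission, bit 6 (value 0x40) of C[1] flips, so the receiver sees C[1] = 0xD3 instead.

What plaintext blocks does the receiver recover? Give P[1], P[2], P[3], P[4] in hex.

P[1] = 0x14, P[2] = 0xFE, P[3] = 0x06, P[4] = 0x01

ECB decryption: P_i = D(K, C_i).
Only C[1] changed, to 0xD3. In ECB, a change in C_i affects only P_i. Decrypting the received ciphertext:
P[1]: D(K, 0xD3) = 0x14.
P[2]: D(K, 0x39) = 0xFE.
P[3]: D(K, 0xC1) = 0x06.
P[4]: D(K, 0xC6) = 0x01.
Blocks that differ from the original plaintext: P[1].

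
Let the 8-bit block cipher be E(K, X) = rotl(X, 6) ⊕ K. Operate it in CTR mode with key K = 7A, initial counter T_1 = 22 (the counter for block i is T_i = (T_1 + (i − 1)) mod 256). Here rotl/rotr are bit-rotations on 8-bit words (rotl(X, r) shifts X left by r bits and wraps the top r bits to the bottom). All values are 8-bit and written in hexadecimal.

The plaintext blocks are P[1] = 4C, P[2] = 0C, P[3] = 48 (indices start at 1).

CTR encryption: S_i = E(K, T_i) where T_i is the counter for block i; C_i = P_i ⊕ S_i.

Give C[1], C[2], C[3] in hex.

C[1] = BE, C[2] = BE, C[3] = 3B

C[1]: T = 22, S = E(K, T) = F2; 4C ⊕ F2 = BE.
C[2]: T = 23, S = E(K, T) = B2; 0C ⊕ B2 = BE.
C[3]: T = 24, S = E(K, T) = 73; 48 ⊕ 73 = 3B.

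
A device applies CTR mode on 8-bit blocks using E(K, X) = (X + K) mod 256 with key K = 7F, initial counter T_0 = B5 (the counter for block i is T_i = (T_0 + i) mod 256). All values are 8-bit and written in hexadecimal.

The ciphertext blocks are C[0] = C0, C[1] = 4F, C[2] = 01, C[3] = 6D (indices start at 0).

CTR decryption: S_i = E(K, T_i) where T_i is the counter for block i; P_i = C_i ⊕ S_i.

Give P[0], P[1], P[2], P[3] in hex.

P[0] = F4, P[1] = 7A, P[2] = 37, P[3] = 5A

P[0]: T = B5, S = E(K, T) = 34; C0 ⊕ 34 = F4.
P[1]: T = B6, S = E(K, T) = 35; 4F ⊕ 35 = 7A.
P[2]: T = B7, S = E(K, T) = 36; 01 ⊕ 36 = 37.
P[3]: T = B8, S = E(K, T) = 37; 6D ⊕ 37 = 5A.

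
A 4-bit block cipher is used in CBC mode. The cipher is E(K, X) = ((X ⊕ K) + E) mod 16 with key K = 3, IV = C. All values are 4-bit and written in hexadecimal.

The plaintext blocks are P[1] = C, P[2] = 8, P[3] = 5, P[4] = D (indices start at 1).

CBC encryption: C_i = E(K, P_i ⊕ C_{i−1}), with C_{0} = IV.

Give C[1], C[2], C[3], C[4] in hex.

C[1]: P[1] ⊕ C = 0; E(K, 0) = 1.
C[2]: P[2] ⊕ 1 = 9; E(K, 9) = 8.
C[3]: P[3] ⊕ 8 = D; E(K, D) = C.
C[4]: P[4] ⊕ C = 1; E(K, 1) = 0.

C[1] = 1, C[2] = 8, C[3] = C, C[4] = 0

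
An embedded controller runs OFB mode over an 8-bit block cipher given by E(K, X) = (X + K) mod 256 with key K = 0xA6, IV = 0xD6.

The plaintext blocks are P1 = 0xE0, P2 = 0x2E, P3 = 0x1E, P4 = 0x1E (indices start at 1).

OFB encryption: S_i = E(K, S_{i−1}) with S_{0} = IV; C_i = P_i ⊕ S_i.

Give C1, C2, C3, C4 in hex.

C1 = 0x9C, C2 = 0x0C, C3 = 0xD6, C4 = 0x70

C1: S = E(K, 0xD6) = 0x7C; 0xE0 ⊕ 0x7C = 0x9C.
C2: S = E(K, 0x7C) = 0x22; 0x2E ⊕ 0x22 = 0x0C.
C3: S = E(K, 0x22) = 0xC8; 0x1E ⊕ 0xC8 = 0xD6.
C4: S = E(K, 0xC8) = 0x6E; 0x1E ⊕ 0x6E = 0x70.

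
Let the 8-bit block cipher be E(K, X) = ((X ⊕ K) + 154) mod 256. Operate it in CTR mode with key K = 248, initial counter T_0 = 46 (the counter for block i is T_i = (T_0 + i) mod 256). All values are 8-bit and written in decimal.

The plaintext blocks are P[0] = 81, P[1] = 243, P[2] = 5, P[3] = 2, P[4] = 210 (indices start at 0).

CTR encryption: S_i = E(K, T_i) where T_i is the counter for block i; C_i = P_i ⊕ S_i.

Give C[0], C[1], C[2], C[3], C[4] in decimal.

C[0] = 33, C[1] = 130, C[2] = 103, C[3] = 97, C[4] = 182

C[0]: T = 46, S = E(K, T) = 112; 81 ⊕ 112 = 33.
C[1]: T = 47, S = E(K, T) = 113; 243 ⊕ 113 = 130.
C[2]: T = 48, S = E(K, T) = 98; 5 ⊕ 98 = 103.
C[3]: T = 49, S = E(K, T) = 99; 2 ⊕ 99 = 97.
C[4]: T = 50, S = E(K, T) = 100; 210 ⊕ 100 = 182.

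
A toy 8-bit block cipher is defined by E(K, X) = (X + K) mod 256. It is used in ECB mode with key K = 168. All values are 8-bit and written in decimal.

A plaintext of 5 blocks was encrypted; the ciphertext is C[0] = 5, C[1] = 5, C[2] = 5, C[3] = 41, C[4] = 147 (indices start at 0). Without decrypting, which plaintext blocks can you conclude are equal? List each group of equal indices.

P[0] = P[1] = P[2]

ECB encrypts each block independently with the same key, so equal ciphertext blocks imply equal plaintext blocks.
C[0] = C[1] = C[2] = 5, so P[0] = P[1] = P[2].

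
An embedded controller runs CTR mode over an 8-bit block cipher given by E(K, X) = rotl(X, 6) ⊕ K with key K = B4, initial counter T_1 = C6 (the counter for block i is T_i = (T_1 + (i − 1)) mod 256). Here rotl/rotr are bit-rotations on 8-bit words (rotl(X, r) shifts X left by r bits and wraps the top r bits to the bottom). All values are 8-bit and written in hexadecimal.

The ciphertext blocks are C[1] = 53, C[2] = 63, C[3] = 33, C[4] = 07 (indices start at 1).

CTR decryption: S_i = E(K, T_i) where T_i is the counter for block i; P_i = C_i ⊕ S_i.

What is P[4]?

P[4] = C1

P[4]: T = C9, S = E(K, T) = C6; 07 ⊕ C6 = C1.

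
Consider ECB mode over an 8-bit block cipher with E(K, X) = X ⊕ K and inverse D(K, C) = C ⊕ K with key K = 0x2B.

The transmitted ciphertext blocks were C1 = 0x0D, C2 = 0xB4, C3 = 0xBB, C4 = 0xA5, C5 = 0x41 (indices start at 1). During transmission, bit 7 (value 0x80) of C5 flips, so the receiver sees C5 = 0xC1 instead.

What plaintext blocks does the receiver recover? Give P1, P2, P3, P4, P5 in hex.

ECB decryption: P_i = D(K, C_i).
Only C5 changed, to 0xC1. In ECB, a change in C_i affects only P_i. Decrypting the received ciphertext:
P1: D(K, 0x0D) = 0x26.
P2: D(K, 0xB4) = 0x9F.
P3: D(K, 0xBB) = 0x90.
P4: D(K, 0xA5) = 0x8E.
P5: D(K, 0xC1) = 0xEA.
Blocks that differ from the original plaintext: P5.

P1 = 0x26, P2 = 0x9F, P3 = 0x90, P4 = 0x8E, P5 = 0xEA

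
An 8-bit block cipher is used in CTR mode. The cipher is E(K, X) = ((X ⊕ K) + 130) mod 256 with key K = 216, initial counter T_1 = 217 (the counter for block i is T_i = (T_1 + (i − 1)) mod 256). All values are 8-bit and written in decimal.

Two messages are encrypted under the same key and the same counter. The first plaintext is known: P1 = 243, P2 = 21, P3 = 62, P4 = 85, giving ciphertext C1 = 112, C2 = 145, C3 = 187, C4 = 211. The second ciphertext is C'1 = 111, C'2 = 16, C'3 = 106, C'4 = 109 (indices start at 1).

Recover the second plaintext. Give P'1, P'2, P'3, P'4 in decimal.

In CTR with a reused counter, both messages share the same keystream S_i, so C_i ⊕ C'_i = P_i ⊕ P'_i and thus P'_i = P_i ⊕ C_i ⊕ C'_i.
P'1: 243 ⊕ 112 ⊕ 111 = 236.
P'2: 21 ⊕ 145 ⊕ 16 = 148.
P'3: 62 ⊕ 187 ⊕ 106 = 239.
P'4: 85 ⊕ 211 ⊕ 109 = 235.

P'1 = 236, P'2 = 148, P'3 = 239, P'4 = 235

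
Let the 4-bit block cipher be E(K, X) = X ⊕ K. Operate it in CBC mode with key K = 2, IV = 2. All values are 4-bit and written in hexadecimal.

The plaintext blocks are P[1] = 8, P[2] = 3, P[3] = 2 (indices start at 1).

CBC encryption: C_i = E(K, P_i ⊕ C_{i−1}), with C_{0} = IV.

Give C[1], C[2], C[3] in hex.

C[1] = 8, C[2] = 9, C[3] = 9

C[1]: P[1] ⊕ 2 = A; E(K, A) = 8.
C[2]: P[2] ⊕ 8 = B; E(K, B) = 9.
C[3]: P[3] ⊕ 9 = B; E(K, B) = 9.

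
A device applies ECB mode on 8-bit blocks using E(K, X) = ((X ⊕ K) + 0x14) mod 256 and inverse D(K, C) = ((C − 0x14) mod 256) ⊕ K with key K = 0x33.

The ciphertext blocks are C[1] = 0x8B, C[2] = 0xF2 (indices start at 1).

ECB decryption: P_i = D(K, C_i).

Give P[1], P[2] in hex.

P[1]: D(K, 0x8B) = 0x44.
P[2]: D(K, 0xF2) = 0xED.

P[1] = 0x44, P[2] = 0xED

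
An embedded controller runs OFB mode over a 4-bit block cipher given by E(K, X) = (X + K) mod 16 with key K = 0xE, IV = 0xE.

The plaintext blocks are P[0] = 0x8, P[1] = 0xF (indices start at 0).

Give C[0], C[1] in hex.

C[0] = 0x4, C[1] = 0x5

OFB encryption: S_i = E(K, S_{i−1}) with S_{−1} = IV; C_i = P_i ⊕ S_i.
C[0]: S = E(K, 0xE) = 0xC; 0x8 ⊕ 0xC = 0x4.
C[1]: S = E(K, 0xC) = 0xA; 0xF ⊕ 0xA = 0x5.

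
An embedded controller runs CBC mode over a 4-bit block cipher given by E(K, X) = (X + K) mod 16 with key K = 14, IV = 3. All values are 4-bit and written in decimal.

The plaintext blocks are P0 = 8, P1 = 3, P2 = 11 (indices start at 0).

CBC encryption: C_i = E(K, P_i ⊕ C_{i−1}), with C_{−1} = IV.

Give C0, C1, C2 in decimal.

C0: P0 ⊕ 3 = 11; E(K, 11) = 9.
C1: P1 ⊕ 9 = 10; E(K, 10) = 8.
C2: P2 ⊕ 8 = 3; E(K, 3) = 1.

C0 = 9, C1 = 8, C2 = 1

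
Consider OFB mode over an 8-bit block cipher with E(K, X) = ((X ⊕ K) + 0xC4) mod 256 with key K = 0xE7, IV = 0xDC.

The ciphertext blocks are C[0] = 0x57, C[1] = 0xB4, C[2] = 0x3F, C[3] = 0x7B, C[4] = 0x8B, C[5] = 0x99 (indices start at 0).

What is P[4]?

P[4] = 0x74

OFB decryption: S_i = E(K, S_{i−1}) with S_{−1} = IV; P_i = C_i ⊕ S_i.
P[0]: S = E(K, 0xDC) = 0xFF; 0x57 ⊕ 0xFF = 0xA8.
P[1]: S = E(K, 0xFF) = 0xDC; 0xB4 ⊕ 0xDC = 0x68.
P[2]: S = E(K, 0xDC) = 0xFF; 0x3F ⊕ 0xFF = 0xC0.
P[3]: S = E(K, 0xFF) = 0xDC; 0x7B ⊕ 0xDC = 0xA7.
P[4]: S = E(K, 0xDC) = 0xFF; 0x8B ⊕ 0xFF = 0x74.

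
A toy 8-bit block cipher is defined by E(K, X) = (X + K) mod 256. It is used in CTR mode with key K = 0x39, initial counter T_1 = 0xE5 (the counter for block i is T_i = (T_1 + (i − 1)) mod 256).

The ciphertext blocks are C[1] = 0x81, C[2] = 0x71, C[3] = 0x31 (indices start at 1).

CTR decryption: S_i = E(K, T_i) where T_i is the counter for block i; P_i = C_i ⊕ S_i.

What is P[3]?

P[3] = 0x11

P[3]: T = 0xE7, S = E(K, T) = 0x20; 0x31 ⊕ 0x20 = 0x11.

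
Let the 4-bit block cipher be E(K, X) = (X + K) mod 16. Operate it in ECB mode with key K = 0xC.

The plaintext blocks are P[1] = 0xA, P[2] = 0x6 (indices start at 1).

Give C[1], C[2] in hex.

C[1] = 0x6, C[2] = 0x2

ECB encryption: C_i = E(K, P_i).
C[1]: E(K, 0xA) = 0x6.
C[2]: E(K, 0x6) = 0x2.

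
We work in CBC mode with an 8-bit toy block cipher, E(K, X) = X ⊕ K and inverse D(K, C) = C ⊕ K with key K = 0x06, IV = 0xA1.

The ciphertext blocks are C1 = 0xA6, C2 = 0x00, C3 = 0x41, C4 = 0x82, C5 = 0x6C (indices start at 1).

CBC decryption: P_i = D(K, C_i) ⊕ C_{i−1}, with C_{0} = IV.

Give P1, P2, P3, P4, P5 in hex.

P1: D(K, 0xA6) = 0xA0; 0xA0 ⊕ 0xA1 = 0x01.
P2: D(K, 0x00) = 0x06; 0x06 ⊕ 0xA6 = 0xA0.
P3: D(K, 0x41) = 0x47; 0x47 ⊕ 0x00 = 0x47.
P4: D(K, 0x82) = 0x84; 0x84 ⊕ 0x41 = 0xC5.
P5: D(K, 0x6C) = 0x6A; 0x6A ⊕ 0x82 = 0xE8.

P1 = 0x01, P2 = 0xA0, P3 = 0x47, P4 = 0xC5, P5 = 0xE8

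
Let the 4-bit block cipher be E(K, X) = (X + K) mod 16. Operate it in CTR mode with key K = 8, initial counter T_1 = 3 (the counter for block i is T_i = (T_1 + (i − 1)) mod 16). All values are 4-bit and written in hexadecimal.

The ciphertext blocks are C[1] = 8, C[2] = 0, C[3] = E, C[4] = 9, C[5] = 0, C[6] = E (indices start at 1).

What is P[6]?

P[6] = E

CTR decryption: S_i = E(K, T_i) where T_i is the counter for block i; P_i = C_i ⊕ S_i.
P[6]: T = 8, S = E(K, T) = 0; E ⊕ 0 = E.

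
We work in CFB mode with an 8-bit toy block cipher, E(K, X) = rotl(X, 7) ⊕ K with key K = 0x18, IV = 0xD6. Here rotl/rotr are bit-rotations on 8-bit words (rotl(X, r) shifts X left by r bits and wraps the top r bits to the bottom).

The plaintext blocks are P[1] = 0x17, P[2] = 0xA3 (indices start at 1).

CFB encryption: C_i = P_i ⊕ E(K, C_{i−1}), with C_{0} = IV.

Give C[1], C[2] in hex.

C[1]: E(K, 0xD6) = 0x73; 0x17 ⊕ 0x73 = 0x64.
C[2]: E(K, 0x64) = 0x2A; 0xA3 ⊕ 0x2A = 0x89.

C[1] = 0x64, C[2] = 0x89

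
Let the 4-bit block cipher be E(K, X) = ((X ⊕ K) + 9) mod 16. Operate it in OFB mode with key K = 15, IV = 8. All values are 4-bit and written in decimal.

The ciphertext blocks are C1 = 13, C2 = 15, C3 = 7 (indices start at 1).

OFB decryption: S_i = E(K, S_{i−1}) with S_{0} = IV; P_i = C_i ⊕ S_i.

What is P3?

P1: S = E(K, 8) = 0; 13 ⊕ 0 = 13.
P2: S = E(K, 0) = 8; 15 ⊕ 8 = 7.
P3: S = E(K, 8) = 0; 7 ⊕ 0 = 7.

P3 = 7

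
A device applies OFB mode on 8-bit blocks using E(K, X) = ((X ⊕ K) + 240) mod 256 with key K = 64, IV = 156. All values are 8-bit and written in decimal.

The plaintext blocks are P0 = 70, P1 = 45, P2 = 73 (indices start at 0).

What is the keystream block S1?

124

OFB encryption: S_i = E(K, S_{i−1}) with S_{−1} = IV; C_i = P_i ⊕ S_i.
C0: S = E(K, 156) = 204; 70 ⊕ 204 = 138.
C1: S = E(K, 204) = 124; 45 ⊕ 124 = 81.
So S1 = 124.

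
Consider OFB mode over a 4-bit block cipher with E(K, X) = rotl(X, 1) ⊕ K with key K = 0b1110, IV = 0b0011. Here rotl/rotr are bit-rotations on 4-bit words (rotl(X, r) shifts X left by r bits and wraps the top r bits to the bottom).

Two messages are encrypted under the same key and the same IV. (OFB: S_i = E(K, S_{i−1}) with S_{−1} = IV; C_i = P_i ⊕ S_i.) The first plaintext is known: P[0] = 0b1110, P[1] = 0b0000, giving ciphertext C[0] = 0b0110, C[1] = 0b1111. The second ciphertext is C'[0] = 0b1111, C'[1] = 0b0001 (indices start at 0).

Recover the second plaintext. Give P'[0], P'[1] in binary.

P'[0] = 0b0111, P'[1] = 0b1110

In OFB with a reused IV, both messages share the same keystream S_i, so C_i ⊕ C'_i = P_i ⊕ P'_i and thus P'_i = P_i ⊕ C_i ⊕ C'_i.
P'[0]: 0b1110 ⊕ 0b0110 ⊕ 0b1111 = 0b0111.
P'[1]: 0b0000 ⊕ 0b1111 ⊕ 0b0001 = 0b1110.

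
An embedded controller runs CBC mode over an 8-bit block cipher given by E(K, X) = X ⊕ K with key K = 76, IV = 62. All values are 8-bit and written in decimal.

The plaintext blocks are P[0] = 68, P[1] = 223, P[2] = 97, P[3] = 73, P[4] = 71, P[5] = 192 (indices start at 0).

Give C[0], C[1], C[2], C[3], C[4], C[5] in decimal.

CBC encryption: C_i = E(K, P_i ⊕ C_{i−1}), with C_{−1} = IV.
C[0]: P[0] ⊕ 62 = 122; E(K, 122) = 54.
C[1]: P[1] ⊕ 54 = 233; E(K, 233) = 165.
C[2]: P[2] ⊕ 165 = 196; E(K, 196) = 136.
C[3]: P[3] ⊕ 136 = 193; E(K, 193) = 141.
C[4]: P[4] ⊕ 141 = 202; E(K, 202) = 134.
C[5]: P[5] ⊕ 134 = 70; E(K, 70) = 10.

C[0] = 54, C[1] = 165, C[2] = 136, C[3] = 141, C[4] = 134, C[5] = 10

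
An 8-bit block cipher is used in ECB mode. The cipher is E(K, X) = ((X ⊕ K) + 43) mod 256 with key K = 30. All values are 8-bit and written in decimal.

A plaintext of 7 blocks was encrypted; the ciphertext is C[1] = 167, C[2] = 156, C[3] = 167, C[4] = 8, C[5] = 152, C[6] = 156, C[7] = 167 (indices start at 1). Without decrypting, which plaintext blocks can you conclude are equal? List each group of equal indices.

P[1] = P[3] = P[7]; P[2] = P[6]

ECB encrypts each block independently with the same key, so equal ciphertext blocks imply equal plaintext blocks.
C[1] = C[3] = C[7] = 167, so P[1] = P[3] = P[7].
C[2] = C[6] = 156, so P[2] = P[6].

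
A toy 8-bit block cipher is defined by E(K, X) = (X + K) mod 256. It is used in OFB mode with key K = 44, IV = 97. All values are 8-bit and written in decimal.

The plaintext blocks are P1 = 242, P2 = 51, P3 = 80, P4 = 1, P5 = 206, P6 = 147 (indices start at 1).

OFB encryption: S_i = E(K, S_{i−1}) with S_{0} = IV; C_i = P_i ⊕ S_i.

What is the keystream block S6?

C1: S = E(K, 97) = 141; 242 ⊕ 141 = 127.
C2: S = E(K, 141) = 185; 51 ⊕ 185 = 138.
C3: S = E(K, 185) = 229; 80 ⊕ 229 = 181.
C4: S = E(K, 229) = 17; 1 ⊕ 17 = 16.
C5: S = E(K, 17) = 61; 206 ⊕ 61 = 243.
C6: S = E(K, 61) = 105; 147 ⊕ 105 = 250.
So S6 = 105.

105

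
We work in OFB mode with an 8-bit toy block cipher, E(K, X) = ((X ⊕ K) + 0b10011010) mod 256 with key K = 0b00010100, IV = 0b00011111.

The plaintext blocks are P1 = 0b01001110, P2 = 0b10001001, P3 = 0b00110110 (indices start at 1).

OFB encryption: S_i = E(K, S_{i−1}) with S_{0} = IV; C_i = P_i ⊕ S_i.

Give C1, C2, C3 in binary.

C1: S = E(K, 0b00011111) = 0b10100101; 0b01001110 ⊕ 0b10100101 = 0b11101011.
C2: S = E(K, 0b10100101) = 0b01001011; 0b10001001 ⊕ 0b01001011 = 0b11000010.
C3: S = E(K, 0b01001011) = 0b11111001; 0b00110110 ⊕ 0b11111001 = 0b11001111.

C1 = 0b11101011, C2 = 0b11000010, C3 = 0b11001111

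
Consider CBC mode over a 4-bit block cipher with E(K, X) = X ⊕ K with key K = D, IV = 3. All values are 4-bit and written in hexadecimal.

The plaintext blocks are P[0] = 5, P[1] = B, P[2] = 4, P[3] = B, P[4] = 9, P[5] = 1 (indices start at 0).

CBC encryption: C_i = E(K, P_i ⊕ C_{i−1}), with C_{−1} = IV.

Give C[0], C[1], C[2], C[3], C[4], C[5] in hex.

C[0]: P[0] ⊕ 3 = 6; E(K, 6) = B.
C[1]: P[1] ⊕ B = 0; E(K, 0) = D.
C[2]: P[2] ⊕ D = 9; E(K, 9) = 4.
C[3]: P[3] ⊕ 4 = F; E(K, F) = 2.
C[4]: P[4] ⊕ 2 = B; E(K, B) = 6.
C[5]: P[5] ⊕ 6 = 7; E(K, 7) = A.

C[0] = B, C[1] = D, C[2] = 4, C[3] = 2, C[4] = 6, C[5] = A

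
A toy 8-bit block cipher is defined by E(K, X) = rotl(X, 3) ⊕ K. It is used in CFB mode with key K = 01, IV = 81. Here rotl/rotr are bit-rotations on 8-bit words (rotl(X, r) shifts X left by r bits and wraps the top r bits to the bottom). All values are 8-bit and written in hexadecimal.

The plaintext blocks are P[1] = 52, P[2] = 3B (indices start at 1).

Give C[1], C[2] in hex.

CFB encryption: C_i = P_i ⊕ E(K, C_{i−1}), with C_{0} = IV.
C[1]: E(K, 81) = 0D; 52 ⊕ 0D = 5F.
C[2]: E(K, 5F) = FB; 3B ⊕ FB = C0.

C[1] = 5F, C[2] = C0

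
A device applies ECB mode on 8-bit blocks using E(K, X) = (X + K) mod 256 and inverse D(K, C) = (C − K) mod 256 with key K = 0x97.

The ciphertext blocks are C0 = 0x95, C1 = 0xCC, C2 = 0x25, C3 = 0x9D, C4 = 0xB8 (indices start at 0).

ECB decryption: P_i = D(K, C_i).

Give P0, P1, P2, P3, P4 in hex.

P0 = 0xFE, P1 = 0x35, P2 = 0x8E, P3 = 0x06, P4 = 0x21

P0: D(K, 0x95) = 0xFE.
P1: D(K, 0xCC) = 0x35.
P2: D(K, 0x25) = 0x8E.
P3: D(K, 0x9D) = 0x06.
P4: D(K, 0xB8) = 0x21.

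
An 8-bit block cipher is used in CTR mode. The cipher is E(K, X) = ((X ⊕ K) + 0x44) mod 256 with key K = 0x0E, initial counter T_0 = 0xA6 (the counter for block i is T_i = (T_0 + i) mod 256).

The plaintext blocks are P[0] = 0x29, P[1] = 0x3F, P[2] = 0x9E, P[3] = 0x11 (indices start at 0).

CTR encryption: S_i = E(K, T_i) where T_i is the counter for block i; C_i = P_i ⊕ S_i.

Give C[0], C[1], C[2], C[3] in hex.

C[0]: T = 0xA6, S = E(K, T) = 0xEC; 0x29 ⊕ 0xEC = 0xC5.
C[1]: T = 0xA7, S = E(K, T) = 0xED; 0x3F ⊕ 0xED = 0xD2.
C[2]: T = 0xA8, S = E(K, T) = 0xEA; 0x9E ⊕ 0xEA = 0x74.
C[3]: T = 0xA9, S = E(K, T) = 0xEB; 0x11 ⊕ 0xEB = 0xFA.

C[0] = 0xC5, C[1] = 0xD2, C[2] = 0x74, C[3] = 0xFA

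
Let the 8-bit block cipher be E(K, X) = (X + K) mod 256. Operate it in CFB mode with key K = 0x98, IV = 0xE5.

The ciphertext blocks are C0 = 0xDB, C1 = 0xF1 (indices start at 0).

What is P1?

P1 = 0x82

CFB decryption: P_i = C_i ⊕ E(K, C_{i−1}), with C_{−1} = IV.
P1: E(K, 0xDB) = 0x73; 0xF1 ⊕ 0x73 = 0x82.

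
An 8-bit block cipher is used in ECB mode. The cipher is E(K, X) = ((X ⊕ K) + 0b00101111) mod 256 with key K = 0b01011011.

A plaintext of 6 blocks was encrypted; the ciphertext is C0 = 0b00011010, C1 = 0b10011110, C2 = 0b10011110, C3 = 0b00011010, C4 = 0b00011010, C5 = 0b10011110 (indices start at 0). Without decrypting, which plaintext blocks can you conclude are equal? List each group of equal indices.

ECB encrypts each block independently with the same key, so equal ciphertext blocks imply equal plaintext blocks.
C0 = C3 = C4 = 0b00011010, so P0 = P3 = P4.
C1 = C2 = C5 = 0b10011110, so P1 = P2 = P5.

P0 = P3 = P4; P1 = P2 = P5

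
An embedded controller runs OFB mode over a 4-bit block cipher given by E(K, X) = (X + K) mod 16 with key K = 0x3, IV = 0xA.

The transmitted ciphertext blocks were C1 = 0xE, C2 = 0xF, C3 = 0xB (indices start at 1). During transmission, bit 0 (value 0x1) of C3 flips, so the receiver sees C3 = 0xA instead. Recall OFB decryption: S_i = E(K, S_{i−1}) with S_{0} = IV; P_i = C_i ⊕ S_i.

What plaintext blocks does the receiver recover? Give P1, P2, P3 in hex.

P1 = 0x3, P2 = 0xF, P3 = 0x9

Only C3 changed, to 0xA. In OFB, a change in C_i flips the same bit in P_i only; the keystream is unaffected. Decrypting the received ciphertext:
P1: S = E(K, 0xA) = 0xD; 0xE ⊕ 0xD = 0x3.
P2: S = E(K, 0xD) = 0x0; 0xF ⊕ 0x0 = 0xF.
P3: S = E(K, 0x0) = 0x3; 0xA ⊕ 0x3 = 0x9.
Blocks that differ from the original plaintext: P3.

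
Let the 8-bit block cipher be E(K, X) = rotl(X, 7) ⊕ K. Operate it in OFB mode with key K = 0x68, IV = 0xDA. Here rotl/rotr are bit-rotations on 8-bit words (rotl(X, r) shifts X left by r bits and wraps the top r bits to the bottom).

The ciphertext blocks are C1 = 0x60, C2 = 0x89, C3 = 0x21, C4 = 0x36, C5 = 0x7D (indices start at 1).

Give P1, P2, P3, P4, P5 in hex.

OFB decryption: S_i = E(K, S_{i−1}) with S_{0} = IV; P_i = C_i ⊕ S_i.
P1: S = E(K, 0xDA) = 0x05; 0x60 ⊕ 0x05 = 0x65.
P2: S = E(K, 0x05) = 0xEA; 0x89 ⊕ 0xEA = 0x63.
P3: S = E(K, 0xEA) = 0x1D; 0x21 ⊕ 0x1D = 0x3C.
P4: S = E(K, 0x1D) = 0xE6; 0x36 ⊕ 0xE6 = 0xD0.
P5: S = E(K, 0xE6) = 0x1B; 0x7D ⊕ 0x1B = 0x66.

P1 = 0x65, P2 = 0x63, P3 = 0x3C, P4 = 0xD0, P5 = 0x66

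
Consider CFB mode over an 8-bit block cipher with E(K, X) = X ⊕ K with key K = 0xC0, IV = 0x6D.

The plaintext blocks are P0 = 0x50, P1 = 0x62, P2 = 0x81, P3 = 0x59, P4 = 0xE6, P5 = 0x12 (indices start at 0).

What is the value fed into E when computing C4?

CFB encryption: C_i = P_i ⊕ E(K, C_{i−1}), with C_{−1} = IV.
C0: E(K, 0x6D) = 0xAD; 0x50 ⊕ 0xAD = 0xFD.
C1: E(K, 0xFD) = 0x3D; 0x62 ⊕ 0x3D = 0x5F.
C2: E(K, 0x5F) = 0x9F; 0x81 ⊕ 0x9F = 0x1E.
C3: E(K, 0x1E) = 0xDE; 0x59 ⊕ 0xDE = 0x87.
C4: E(K, 0x87) = 0x47; 0xE6 ⊕ 0x47 = 0xA1.
So the input to E for block 4 is 0x87.

0x87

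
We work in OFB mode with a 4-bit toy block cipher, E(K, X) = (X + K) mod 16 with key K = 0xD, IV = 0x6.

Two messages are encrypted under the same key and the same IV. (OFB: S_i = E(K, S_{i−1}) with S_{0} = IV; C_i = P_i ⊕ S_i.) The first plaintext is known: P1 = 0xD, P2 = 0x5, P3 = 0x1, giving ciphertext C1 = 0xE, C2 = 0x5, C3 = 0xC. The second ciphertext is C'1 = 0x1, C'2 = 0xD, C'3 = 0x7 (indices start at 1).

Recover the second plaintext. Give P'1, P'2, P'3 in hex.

In OFB with a reused IV, both messages share the same keystream S_i, so C_i ⊕ C'_i = P_i ⊕ P'_i and thus P'_i = P_i ⊕ C_i ⊕ C'_i.
P'1: 0xD ⊕ 0xE ⊕ 0x1 = 0x2.
P'2: 0x5 ⊕ 0x5 ⊕ 0xD = 0xD.
P'3: 0x1 ⊕ 0xC ⊕ 0x7 = 0xA.

P'1 = 0x2, P'2 = 0xD, P'3 = 0xA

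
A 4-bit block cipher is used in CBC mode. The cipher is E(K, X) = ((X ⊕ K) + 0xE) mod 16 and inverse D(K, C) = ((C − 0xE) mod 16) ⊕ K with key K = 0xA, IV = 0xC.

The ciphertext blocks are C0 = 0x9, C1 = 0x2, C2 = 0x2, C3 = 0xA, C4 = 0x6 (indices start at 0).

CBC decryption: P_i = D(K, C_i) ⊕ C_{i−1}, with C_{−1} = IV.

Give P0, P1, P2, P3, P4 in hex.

P0: D(K, 0x9) = 0x1; 0x1 ⊕ 0xC = 0xD.
P1: D(K, 0x2) = 0xE; 0xE ⊕ 0x9 = 0x7.
P2: D(K, 0x2) = 0xE; 0xE ⊕ 0x2 = 0xC.
P3: D(K, 0xA) = 0x6; 0x6 ⊕ 0x2 = 0x4.
P4: D(K, 0x6) = 0x2; 0x2 ⊕ 0xA = 0x8.

P0 = 0xD, P1 = 0x7, P2 = 0xC, P3 = 0x4, P4 = 0x8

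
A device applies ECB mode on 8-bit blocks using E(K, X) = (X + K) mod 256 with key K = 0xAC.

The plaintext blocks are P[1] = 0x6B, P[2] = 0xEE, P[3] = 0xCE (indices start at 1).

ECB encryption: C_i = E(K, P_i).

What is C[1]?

C[1] = 0x17

C[1]: E(K, 0x6B) = 0x17.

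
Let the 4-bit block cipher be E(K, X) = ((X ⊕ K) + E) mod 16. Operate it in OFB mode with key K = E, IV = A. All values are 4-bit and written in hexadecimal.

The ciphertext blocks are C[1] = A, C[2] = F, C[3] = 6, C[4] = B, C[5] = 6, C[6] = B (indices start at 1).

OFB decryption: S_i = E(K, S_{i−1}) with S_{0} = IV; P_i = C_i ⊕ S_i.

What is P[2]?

P[1]: S = E(K, A) = 2; A ⊕ 2 = 8.
P[2]: S = E(K, 2) = A; F ⊕ A = 5.

P[2] = 5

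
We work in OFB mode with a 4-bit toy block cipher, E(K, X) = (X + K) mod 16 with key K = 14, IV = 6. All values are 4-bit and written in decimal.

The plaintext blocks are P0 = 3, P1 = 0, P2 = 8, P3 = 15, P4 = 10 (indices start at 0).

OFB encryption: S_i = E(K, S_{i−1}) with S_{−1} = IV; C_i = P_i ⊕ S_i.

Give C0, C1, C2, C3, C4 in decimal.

C0 = 7, C1 = 2, C2 = 8, C3 = 1, C4 = 6

C0: S = E(K, 6) = 4; 3 ⊕ 4 = 7.
C1: S = E(K, 4) = 2; 0 ⊕ 2 = 2.
C2: S = E(K, 2) = 0; 8 ⊕ 0 = 8.
C3: S = E(K, 0) = 14; 15 ⊕ 14 = 1.
C4: S = E(K, 14) = 12; 10 ⊕ 12 = 6.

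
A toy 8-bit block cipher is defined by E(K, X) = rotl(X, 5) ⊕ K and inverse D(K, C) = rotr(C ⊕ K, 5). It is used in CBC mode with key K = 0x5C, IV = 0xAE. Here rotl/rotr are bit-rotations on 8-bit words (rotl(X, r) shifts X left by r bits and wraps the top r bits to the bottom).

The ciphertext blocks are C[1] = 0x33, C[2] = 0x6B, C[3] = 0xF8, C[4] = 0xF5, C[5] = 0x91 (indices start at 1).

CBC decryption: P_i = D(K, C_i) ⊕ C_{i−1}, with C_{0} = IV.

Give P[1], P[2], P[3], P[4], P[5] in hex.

P[1] = 0xD5, P[2] = 0x8A, P[3] = 0x4E, P[4] = 0xB5, P[5] = 0x9B

P[1]: D(K, 0x33) = 0x7B; 0x7B ⊕ 0xAE = 0xD5.
P[2]: D(K, 0x6B) = 0xB9; 0xB9 ⊕ 0x33 = 0x8A.
P[3]: D(K, 0xF8) = 0x25; 0x25 ⊕ 0x6B = 0x4E.
P[4]: D(K, 0xF5) = 0x4D; 0x4D ⊕ 0xF8 = 0xB5.
P[5]: D(K, 0x91) = 0x6E; 0x6E ⊕ 0xF5 = 0x9B.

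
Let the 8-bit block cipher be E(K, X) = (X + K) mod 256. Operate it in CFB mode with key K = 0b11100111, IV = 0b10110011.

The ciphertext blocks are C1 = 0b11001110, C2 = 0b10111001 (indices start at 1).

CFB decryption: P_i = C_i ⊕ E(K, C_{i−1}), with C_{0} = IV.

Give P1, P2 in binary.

P1: E(K, 0b10110011) = 0b10011010; 0b11001110 ⊕ 0b10011010 = 0b01010100.
P2: E(K, 0b11001110) = 0b10110101; 0b10111001 ⊕ 0b10110101 = 0b00001100.

P1 = 0b01010100, P2 = 0b00001100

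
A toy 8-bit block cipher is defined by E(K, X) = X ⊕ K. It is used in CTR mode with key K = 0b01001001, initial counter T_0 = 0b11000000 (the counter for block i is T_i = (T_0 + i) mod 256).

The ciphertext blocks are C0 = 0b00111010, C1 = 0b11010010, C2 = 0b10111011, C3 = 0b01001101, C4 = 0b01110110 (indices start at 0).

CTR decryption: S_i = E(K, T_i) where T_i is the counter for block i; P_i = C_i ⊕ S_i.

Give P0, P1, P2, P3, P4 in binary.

P0 = 0b10110011, P1 = 0b01011010, P2 = 0b00110000, P3 = 0b11000111, P4 = 0b11111011

P0: T = 0b11000000, S = E(K, T) = 0b10001001; 0b00111010 ⊕ 0b10001001 = 0b10110011.
P1: T = 0b11000001, S = E(K, T) = 0b10001000; 0b11010010 ⊕ 0b10001000 = 0b01011010.
P2: T = 0b11000010, S = E(K, T) = 0b10001011; 0b10111011 ⊕ 0b10001011 = 0b00110000.
P3: T = 0b11000011, S = E(K, T) = 0b10001010; 0b01001101 ⊕ 0b10001010 = 0b11000111.
P4: T = 0b11000100, S = E(K, T) = 0b10001101; 0b01110110 ⊕ 0b10001101 = 0b11111011.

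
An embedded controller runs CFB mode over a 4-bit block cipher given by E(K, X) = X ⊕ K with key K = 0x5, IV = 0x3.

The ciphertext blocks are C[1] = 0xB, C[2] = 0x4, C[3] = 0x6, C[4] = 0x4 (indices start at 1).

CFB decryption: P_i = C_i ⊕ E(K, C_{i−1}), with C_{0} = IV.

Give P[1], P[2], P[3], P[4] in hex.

P[1]: E(K, 0x3) = 0x6; 0xB ⊕ 0x6 = 0xD.
P[2]: E(K, 0xB) = 0xE; 0x4 ⊕ 0xE = 0xA.
P[3]: E(K, 0x4) = 0x1; 0x6 ⊕ 0x1 = 0x7.
P[4]: E(K, 0x6) = 0x3; 0x4 ⊕ 0x3 = 0x7.

P[1] = 0xD, P[2] = 0xA, P[3] = 0x7, P[4] = 0x7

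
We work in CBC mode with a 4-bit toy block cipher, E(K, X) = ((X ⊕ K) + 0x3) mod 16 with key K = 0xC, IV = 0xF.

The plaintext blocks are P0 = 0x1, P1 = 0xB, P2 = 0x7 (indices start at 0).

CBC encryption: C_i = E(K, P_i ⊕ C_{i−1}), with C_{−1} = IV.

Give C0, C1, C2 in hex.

C0: P0 ⊕ 0xF = 0xE; E(K, 0xE) = 0x5.
C1: P1 ⊕ 0x5 = 0xE; E(K, 0xE) = 0x5.
C2: P2 ⊕ 0x5 = 0x2; E(K, 0x2) = 0x1.

C0 = 0x5, C1 = 0x5, C2 = 0x1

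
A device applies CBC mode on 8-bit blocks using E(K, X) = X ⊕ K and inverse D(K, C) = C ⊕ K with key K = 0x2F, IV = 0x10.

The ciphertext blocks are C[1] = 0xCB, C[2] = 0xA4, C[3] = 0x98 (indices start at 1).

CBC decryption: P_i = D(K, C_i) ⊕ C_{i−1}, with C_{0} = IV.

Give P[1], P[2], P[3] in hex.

P[1]: D(K, 0xCB) = 0xE4; 0xE4 ⊕ 0x10 = 0xF4.
P[2]: D(K, 0xA4) = 0x8B; 0x8B ⊕ 0xCB = 0x40.
P[3]: D(K, 0x98) = 0xB7; 0xB7 ⊕ 0xA4 = 0x13.

P[1] = 0xF4, P[2] = 0x40, P[3] = 0x13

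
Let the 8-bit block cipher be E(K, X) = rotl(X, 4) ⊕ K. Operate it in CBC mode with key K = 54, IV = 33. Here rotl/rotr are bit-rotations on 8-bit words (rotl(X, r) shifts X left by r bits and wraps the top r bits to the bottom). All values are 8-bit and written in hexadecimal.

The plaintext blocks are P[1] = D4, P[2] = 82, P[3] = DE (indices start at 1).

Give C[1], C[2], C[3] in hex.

CBC encryption: C_i = E(K, P_i ⊕ C_{i−1}), with C_{0} = IV.
C[1]: P[1] ⊕ 33 = E7; E(K, E7) = 2A.
C[2]: P[2] ⊕ 2A = A8; E(K, A8) = DE.
C[3]: P[3] ⊕ DE = 00; E(K, 00) = 54.

C[1] = 2A, C[2] = DE, C[3] = 54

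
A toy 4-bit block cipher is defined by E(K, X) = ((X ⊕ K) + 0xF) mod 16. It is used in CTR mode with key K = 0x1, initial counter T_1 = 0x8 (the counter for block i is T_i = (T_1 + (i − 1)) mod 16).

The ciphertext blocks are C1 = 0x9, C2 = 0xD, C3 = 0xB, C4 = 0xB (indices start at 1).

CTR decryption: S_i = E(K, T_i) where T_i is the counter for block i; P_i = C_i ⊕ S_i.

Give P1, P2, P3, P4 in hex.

P1 = 0x1, P2 = 0xA, P3 = 0x1, P4 = 0x2

P1: T = 0x8, S = E(K, T) = 0x8; 0x9 ⊕ 0x8 = 0x1.
P2: T = 0x9, S = E(K, T) = 0x7; 0xD ⊕ 0x7 = 0xA.
P3: T = 0xA, S = E(K, T) = 0xA; 0xB ⊕ 0xA = 0x1.
P4: T = 0xB, S = E(K, T) = 0x9; 0xB ⊕ 0x9 = 0x2.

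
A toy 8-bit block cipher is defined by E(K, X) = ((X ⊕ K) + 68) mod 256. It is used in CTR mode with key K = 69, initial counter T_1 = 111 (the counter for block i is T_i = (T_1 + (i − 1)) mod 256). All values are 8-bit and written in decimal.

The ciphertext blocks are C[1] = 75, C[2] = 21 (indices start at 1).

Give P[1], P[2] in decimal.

CTR decryption: S_i = E(K, T_i) where T_i is the counter for block i; P_i = C_i ⊕ S_i.
P[1]: T = 111, S = E(K, T) = 110; 75 ⊕ 110 = 37.
P[2]: T = 112, S = E(K, T) = 121; 21 ⊕ 121 = 108.

P[1] = 37, P[2] = 108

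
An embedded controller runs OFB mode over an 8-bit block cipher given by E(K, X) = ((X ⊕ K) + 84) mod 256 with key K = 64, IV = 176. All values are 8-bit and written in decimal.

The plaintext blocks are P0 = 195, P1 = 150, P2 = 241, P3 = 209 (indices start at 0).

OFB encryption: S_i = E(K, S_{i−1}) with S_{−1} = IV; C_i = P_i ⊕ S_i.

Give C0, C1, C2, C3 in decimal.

C0: S = E(K, 176) = 68; 195 ⊕ 68 = 135.
C1: S = E(K, 68) = 88; 150 ⊕ 88 = 206.
C2: S = E(K, 88) = 108; 241 ⊕ 108 = 157.
C3: S = E(K, 108) = 128; 209 ⊕ 128 = 81.

C0 = 135, C1 = 206, C2 = 157, C3 = 81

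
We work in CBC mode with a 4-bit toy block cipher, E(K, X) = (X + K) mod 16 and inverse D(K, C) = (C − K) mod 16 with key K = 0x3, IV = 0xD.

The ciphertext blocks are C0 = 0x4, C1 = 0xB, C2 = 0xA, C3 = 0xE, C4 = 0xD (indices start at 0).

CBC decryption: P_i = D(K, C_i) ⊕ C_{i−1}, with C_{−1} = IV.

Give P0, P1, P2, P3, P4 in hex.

P0 = 0xC, P1 = 0xC, P2 = 0xC, P3 = 0x1, P4 = 0x4

P0: D(K, 0x4) = 0x1; 0x1 ⊕ 0xD = 0xC.
P1: D(K, 0xB) = 0x8; 0x8 ⊕ 0x4 = 0xC.
P2: D(K, 0xA) = 0x7; 0x7 ⊕ 0xB = 0xC.
P3: D(K, 0xE) = 0xB; 0xB ⊕ 0xA = 0x1.
P4: D(K, 0xD) = 0xA; 0xA ⊕ 0xE = 0x4.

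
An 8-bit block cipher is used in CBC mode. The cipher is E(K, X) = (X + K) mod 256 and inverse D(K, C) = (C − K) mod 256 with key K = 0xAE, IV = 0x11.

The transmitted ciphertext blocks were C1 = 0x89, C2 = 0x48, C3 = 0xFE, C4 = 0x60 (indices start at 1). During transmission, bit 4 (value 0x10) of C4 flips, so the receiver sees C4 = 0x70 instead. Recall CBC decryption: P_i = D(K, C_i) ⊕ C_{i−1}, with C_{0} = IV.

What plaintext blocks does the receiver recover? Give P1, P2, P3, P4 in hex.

P1 = 0xCA, P2 = 0x13, P3 = 0x18, P4 = 0x3C

Only C4 changed, to 0x70. In CBC, a change in C_i garbles P_i and flips the same bit in P_{i+1}. Decrypting the received ciphertext:
P1: D(K, 0x89) = 0xDB; 0xDB ⊕ 0x11 = 0xCA.
P2: D(K, 0x48) = 0x9A; 0x9A ⊕ 0x89 = 0x13.
P3: D(K, 0xFE) = 0x50; 0x50 ⊕ 0x48 = 0x18.
P4: D(K, 0x70) = 0xC2; 0xC2 ⊕ 0xFE = 0x3C.
Blocks that differ from the original plaintext: P4.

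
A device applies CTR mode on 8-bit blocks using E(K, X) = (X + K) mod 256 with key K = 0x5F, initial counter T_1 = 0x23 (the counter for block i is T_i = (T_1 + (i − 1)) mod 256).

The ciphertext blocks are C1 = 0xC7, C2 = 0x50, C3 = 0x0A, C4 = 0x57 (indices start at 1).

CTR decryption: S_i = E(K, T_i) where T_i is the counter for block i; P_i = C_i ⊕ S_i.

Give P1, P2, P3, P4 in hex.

P1: T = 0x23, S = E(K, T) = 0x82; 0xC7 ⊕ 0x82 = 0x45.
P2: T = 0x24, S = E(K, T) = 0x83; 0x50 ⊕ 0x83 = 0xD3.
P3: T = 0x25, S = E(K, T) = 0x84; 0x0A ⊕ 0x84 = 0x8E.
P4: T = 0x26, S = E(K, T) = 0x85; 0x57 ⊕ 0x85 = 0xD2.

P1 = 0x45, P2 = 0xD3, P3 = 0x8E, P4 = 0xD2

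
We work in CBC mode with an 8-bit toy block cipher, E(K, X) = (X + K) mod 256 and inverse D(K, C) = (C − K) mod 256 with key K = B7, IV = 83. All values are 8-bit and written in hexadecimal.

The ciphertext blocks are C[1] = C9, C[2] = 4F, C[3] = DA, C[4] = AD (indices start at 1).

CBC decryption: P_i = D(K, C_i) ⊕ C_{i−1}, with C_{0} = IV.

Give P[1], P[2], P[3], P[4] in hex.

P[1]: D(K, C9) = 12; 12 ⊕ 83 = 91.
P[2]: D(K, 4F) = 98; 98 ⊕ C9 = 51.
P[3]: D(K, DA) = 23; 23 ⊕ 4F = 6C.
P[4]: D(K, AD) = F6; F6 ⊕ DA = 2C.

P[1] = 91, P[2] = 51, P[3] = 6C, P[4] = 2C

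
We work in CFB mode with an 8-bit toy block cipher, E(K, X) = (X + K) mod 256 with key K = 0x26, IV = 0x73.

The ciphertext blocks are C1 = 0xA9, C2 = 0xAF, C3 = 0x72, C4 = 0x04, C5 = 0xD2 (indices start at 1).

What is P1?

P1 = 0x30

CFB decryption: P_i = C_i ⊕ E(K, C_{i−1}), with C_{0} = IV.
P1: E(K, 0x73) = 0x99; 0xA9 ⊕ 0x99 = 0x30.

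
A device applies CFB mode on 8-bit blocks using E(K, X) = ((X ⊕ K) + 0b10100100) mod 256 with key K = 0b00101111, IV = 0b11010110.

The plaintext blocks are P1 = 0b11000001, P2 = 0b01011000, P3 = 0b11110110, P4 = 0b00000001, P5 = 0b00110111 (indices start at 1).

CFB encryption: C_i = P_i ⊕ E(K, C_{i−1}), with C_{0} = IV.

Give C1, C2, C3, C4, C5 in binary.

C1: E(K, 0b11010110) = 0b10011101; 0b11000001 ⊕ 0b10011101 = 0b01011100.
C2: E(K, 0b01011100) = 0b00010111; 0b01011000 ⊕ 0b00010111 = 0b01001111.
C3: E(K, 0b01001111) = 0b00000100; 0b11110110 ⊕ 0b00000100 = 0b11110010.
C4: E(K, 0b11110010) = 0b10000001; 0b00000001 ⊕ 0b10000001 = 0b10000000.
C5: E(K, 0b10000000) = 0b01010011; 0b00110111 ⊕ 0b01010011 = 0b01100100.

C1 = 0b01011100, C2 = 0b01001111, C3 = 0b11110010, C4 = 0b10000000, C5 = 0b01100100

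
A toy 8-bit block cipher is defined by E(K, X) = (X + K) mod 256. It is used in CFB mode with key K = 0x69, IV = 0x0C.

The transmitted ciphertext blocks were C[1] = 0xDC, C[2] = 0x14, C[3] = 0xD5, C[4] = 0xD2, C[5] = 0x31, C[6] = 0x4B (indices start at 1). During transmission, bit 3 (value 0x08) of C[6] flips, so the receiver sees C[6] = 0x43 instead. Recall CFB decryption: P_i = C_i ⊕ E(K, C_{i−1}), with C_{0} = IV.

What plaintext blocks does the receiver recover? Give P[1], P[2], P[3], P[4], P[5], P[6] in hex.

P[1] = 0xA9, P[2] = 0x51, P[3] = 0xA8, P[4] = 0xEC, P[5] = 0x0A, P[6] = 0xD9

Only C[6] changed, to 0x43. In CFB, a change in C_i flips the same bit in P_i and garbles P_{i+1}. Decrypting the received ciphertext:
P[1]: E(K, 0x0C) = 0x75; 0xDC ⊕ 0x75 = 0xA9.
P[2]: E(K, 0xDC) = 0x45; 0x14 ⊕ 0x45 = 0x51.
P[3]: E(K, 0x14) = 0x7D; 0xD5 ⊕ 0x7D = 0xA8.
P[4]: E(K, 0xD5) = 0x3E; 0xD2 ⊕ 0x3E = 0xEC.
P[5]: E(K, 0xD2) = 0x3B; 0x31 ⊕ 0x3B = 0x0A.
P[6]: E(K, 0x31) = 0x9A; 0x43 ⊕ 0x9A = 0xD9.
Blocks that differ from the original plaintext: P[6].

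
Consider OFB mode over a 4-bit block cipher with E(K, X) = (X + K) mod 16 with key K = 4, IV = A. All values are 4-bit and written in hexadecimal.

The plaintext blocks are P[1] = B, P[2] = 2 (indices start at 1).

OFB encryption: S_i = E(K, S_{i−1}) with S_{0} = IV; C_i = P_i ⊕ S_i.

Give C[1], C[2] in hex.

C[1] = 5, C[2] = 0

C[1]: S = E(K, A) = E; B ⊕ E = 5.
C[2]: S = E(K, E) = 2; 2 ⊕ 2 = 0.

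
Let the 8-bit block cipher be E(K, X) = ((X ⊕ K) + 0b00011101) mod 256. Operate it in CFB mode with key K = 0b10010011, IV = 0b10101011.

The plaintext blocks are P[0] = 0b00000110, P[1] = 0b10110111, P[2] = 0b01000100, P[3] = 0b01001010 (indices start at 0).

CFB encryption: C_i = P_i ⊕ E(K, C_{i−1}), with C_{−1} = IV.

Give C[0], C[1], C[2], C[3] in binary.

C[0]: E(K, 0b10101011) = 0b01010101; 0b00000110 ⊕ 0b01010101 = 0b01010011.
C[1]: E(K, 0b01010011) = 0b11011101; 0b10110111 ⊕ 0b11011101 = 0b01101010.
C[2]: E(K, 0b01101010) = 0b00010110; 0b01000100 ⊕ 0b00010110 = 0b01010010.
C[3]: E(K, 0b01010010) = 0b11011110; 0b01001010 ⊕ 0b11011110 = 0b10010100.

C[0] = 0b01010011, C[1] = 0b01101010, C[2] = 0b01010010, C[3] = 0b10010100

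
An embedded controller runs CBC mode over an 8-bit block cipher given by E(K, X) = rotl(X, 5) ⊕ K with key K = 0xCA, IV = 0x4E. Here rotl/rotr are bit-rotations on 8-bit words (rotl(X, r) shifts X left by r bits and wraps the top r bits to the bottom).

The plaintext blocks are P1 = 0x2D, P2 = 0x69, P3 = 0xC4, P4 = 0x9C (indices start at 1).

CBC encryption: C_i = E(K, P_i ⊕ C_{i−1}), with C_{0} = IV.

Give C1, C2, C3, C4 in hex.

C1: P1 ⊕ 0x4E = 0x63; E(K, 0x63) = 0xA6.
C2: P2 ⊕ 0xA6 = 0xCF; E(K, 0xCF) = 0x33.
C3: P3 ⊕ 0x33 = 0xF7; E(K, 0xF7) = 0x34.
C4: P4 ⊕ 0x34 = 0xA8; E(K, 0xA8) = 0xDF.

C1 = 0xA6, C2 = 0x33, C3 = 0x34, C4 = 0xDF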